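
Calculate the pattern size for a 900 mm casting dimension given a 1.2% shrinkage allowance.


Formula: L_pattern = L_casting * (1 + shrinkage_rate/100)
Shrinkage factor = 1 + 1.2/100 = 1.012
L_pattern = 900 mm * 1.012 = 910.8000 mm


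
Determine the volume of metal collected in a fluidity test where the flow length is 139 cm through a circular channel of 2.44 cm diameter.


Formula: V = pi * (d/2)^2 * L  (cylinder volume)
Radius = 2.44/2 = 1.22 cm
V = pi * 1.22^2 * 139 = 649.9566 cm^3

649.9566 cm^3


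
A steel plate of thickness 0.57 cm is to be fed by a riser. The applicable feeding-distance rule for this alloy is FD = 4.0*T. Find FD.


Formula: FD = 4.0 * T  (riser feeding-distance rule)
FD = 4.0 * 0.57 cm = 2.2800 cm

2.2800 cm


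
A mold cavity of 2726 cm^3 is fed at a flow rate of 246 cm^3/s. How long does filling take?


Formula: t_fill = V_mold / Q_flow
t = 2726 cm^3 / 246 cm^3/s = 11.0813 s

11.0813 s


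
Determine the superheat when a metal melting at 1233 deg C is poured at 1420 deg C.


Formula: Superheat = T_pour - T_melt
Superheat = 1420 - 1233 = 187 deg C

Final answer: 187 deg C


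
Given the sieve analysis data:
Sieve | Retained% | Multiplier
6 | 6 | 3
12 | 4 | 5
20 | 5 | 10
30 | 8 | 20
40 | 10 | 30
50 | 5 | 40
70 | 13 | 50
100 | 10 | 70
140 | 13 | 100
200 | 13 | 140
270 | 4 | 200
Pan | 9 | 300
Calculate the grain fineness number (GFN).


Formula: GFN = sum(pct * multiplier) / sum(pct)
sum(pct * multiplier) = 8718
sum(pct) = 100
GFN = 8718 / 100 = 87.18


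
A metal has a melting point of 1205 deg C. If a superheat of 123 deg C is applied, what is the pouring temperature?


Formula: T_pour = T_melt + Superheat
T_pour = 1205 + 123 = 1328 deg C


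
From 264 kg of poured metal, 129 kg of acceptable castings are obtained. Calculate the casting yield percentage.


Formula: Casting Yield = (W_good / W_total) * 100
Yield = (129 kg / 264 kg) * 100 = 48.8636%


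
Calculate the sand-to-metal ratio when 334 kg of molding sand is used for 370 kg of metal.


Formula: Sand-to-Metal Ratio = W_sand / W_metal
Ratio = 334 kg / 370 kg = 0.9027

0.9027


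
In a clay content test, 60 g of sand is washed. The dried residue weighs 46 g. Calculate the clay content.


Formula: Clay% = (W_total - W_washed) / W_total * 100
Clay mass = 60 - 46 = 14 g
Clay% = 14 / 60 * 100 = 23.3333%

23.3333%


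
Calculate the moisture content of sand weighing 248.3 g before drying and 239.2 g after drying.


Formula: MC = (W_wet - W_dry) / W_wet * 100
Water mass = 248.3 - 239.2 = 9.1 g
MC = 9.1 / 248.3 * 100 = 3.6649%

Final answer: 3.6649%


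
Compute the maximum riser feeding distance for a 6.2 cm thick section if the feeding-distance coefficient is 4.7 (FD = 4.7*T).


Formula: FD = 4.7 * T  (riser feeding-distance rule)
FD = 4.7 * 6.2 cm = 29.1400 cm


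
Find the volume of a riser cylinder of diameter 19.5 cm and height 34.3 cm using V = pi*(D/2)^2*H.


Formula: V = pi * (D/2)^2 * H  (cylinder volume)
Radius = D/2 = 19.5/2 = 9.75 cm
V = pi * 9.75^2 * 34.3 = 10243.6145 cm^3


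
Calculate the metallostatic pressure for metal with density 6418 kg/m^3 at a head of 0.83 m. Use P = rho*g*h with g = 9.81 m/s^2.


Formula: P = rho * g * h
rho * g = 6418 * 9.81 = 62960.58 N/m^3
P = 62960.58 * 0.83 = 52257.2814 Pa

Answer: 52257.2814 Pa


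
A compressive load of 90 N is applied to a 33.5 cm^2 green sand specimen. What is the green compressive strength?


Formula: Compressive Strength = Force / Area
Strength = 90 N / 33.5 cm^2 = 2.6866 N/cm^2

Answer: 2.6866 N/cm^2


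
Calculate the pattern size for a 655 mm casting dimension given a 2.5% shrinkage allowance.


Formula: L_pattern = L_casting * (1 + shrinkage_rate/100)
Shrinkage factor = 1 + 2.5/100 = 1.025
L_pattern = 655 mm * 1.025 = 671.3750 mm

Final answer: 671.3750 mm


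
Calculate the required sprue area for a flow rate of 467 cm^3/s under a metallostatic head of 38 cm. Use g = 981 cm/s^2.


Formula: v = sqrt(2*g*h), A = Q/v
Velocity: v = sqrt(2 * 981 * 38) = sqrt(74556) = 273.0494 cm/s
Sprue area: A = Q / v = 467 / 273.0494 = 1.7103 cm^2


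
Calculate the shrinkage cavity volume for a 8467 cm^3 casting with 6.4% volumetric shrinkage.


Formula: V_shrink = V_casting * shrinkage_pct / 100
V_shrink = 8467 cm^3 * 6.4 / 100 = 541.8880 cm^3


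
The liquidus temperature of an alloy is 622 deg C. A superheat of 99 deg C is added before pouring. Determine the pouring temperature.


Formula: T_pour = T_melt + Superheat
T_pour = 622 + 99 = 721 deg C

Final answer: 721 deg C


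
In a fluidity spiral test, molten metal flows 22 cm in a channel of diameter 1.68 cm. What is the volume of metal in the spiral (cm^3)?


Formula: V = pi * (d/2)^2 * L  (cylinder volume)
Radius = 1.68/2 = 0.84 cm
V = pi * 0.84^2 * 22 = 48.7676 cm^3

48.7676 cm^3


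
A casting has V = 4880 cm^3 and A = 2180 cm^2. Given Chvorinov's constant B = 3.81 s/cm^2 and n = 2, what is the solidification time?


Formula: t_s = B * (V/A)^n  (Chvorinov's rule, n=2)
Modulus M = V/A = 4880/2180 = 2.238532 cm
M^2 = 2.238532^2 = 5.011026 cm^2
t_s = 3.81 * 5.011026 = 19.0920 s

Final answer: 19.0920 s


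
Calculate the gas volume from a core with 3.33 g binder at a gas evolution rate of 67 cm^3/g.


Formula: V_gas = W_binder * gas_evolution_rate
V = 3.33 g * 67 cm^3/g = 223.1100 cm^3

Answer: 223.1100 cm^3


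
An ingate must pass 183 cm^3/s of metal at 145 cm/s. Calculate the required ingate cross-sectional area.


Formula: A_ingate = Q / v  (continuity equation)
A = 183 cm^3/s / 145 cm/s = 1.2621 cm^2

Final answer: 1.2621 cm^2


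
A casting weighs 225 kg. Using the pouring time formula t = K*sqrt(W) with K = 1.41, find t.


Formula: t = K * sqrt(W)
sqrt(W) = sqrt(225) = 15.00000
t = 1.41 * 15.00000 = 21.1500 s

21.1500 s


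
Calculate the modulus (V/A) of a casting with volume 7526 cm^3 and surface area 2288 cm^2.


Formula: Casting Modulus M = V / A
M = 7526 cm^3 / 2288 cm^2 = 3.2893 cm

Final answer: 3.2893 cm


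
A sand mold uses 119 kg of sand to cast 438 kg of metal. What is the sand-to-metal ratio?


Formula: Sand-to-Metal Ratio = W_sand / W_metal
Ratio = 119 kg / 438 kg = 0.2717

Final answer: 0.2717


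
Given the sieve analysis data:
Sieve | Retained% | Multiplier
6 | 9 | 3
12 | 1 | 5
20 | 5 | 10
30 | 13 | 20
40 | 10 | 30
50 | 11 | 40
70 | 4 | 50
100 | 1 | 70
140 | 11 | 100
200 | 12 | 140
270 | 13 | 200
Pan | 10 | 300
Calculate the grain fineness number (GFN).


Formula: GFN = sum(pct * multiplier) / sum(pct)
sum(pct * multiplier) = 9732
sum(pct) = 100
GFN = 9732 / 100 = 97.32


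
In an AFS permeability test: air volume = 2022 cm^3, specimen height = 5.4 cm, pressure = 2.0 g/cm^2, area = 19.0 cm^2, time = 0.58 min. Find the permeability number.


Formula: Permeability Number P = (V * H) / (p * A * t)
Numerator: V * H = 2022 * 5.4 = 10918.8
Denominator: p * A * t = 2.0 * 19.0 * 0.58 = 22.04
P = 10918.8 / 22.04 = 495.4083

Answer: 495.4083


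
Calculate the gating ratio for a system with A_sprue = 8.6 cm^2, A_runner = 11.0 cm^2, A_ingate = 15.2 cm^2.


Sprue:Runner:Ingate = 1 : 11.0/8.6 : 15.2/8.6 = 1:1.28:1.77

Final answer: 1:1.28:1.77


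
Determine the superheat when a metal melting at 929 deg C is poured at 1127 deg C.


Formula: Superheat = T_pour - T_melt
Superheat = 1127 - 929 = 198 deg C

198 deg C


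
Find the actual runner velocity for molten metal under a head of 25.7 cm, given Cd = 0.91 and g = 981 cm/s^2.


Formula: v = Cd * sqrt(2 * g * h)  (Torricelli with discharge coefficient)
2*g*h = 2 * 981 * 25.7 = 50423.4 cm^2/s^2
sqrt(50423.4) = 224.55155 cm/s
v = 0.91 * 224.55155 = 204.3419 cm/s

Final answer: 204.3419 cm/s


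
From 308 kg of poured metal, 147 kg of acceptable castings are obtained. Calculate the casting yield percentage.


Formula: Casting Yield = (W_good / W_total) * 100
Yield = (147 kg / 308 kg) * 100 = 47.7273%


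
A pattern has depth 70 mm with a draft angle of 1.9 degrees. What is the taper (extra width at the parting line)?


Formula: taper = depth * tan(draft_angle)
tan(1.9 deg) = 0.0331734
taper = 70 mm * 0.0331734 = 2.3221 mm

2.3221 mm


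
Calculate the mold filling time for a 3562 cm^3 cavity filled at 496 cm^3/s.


Formula: t_fill = V_mold / Q_flow
t = 3562 cm^3 / 496 cm^3/s = 7.1815 s

7.1815 s


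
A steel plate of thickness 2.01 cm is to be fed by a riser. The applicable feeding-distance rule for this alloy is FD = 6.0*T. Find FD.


Formula: FD = 6.0 * T  (riser feeding-distance rule)
FD = 6.0 * 2.01 cm = 12.0600 cm


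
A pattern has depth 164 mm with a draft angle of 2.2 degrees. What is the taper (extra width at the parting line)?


Formula: taper = depth * tan(draft_angle)
tan(2.2 deg) = 0.0384161
taper = 164 mm * 0.0384161 = 6.3002 mm

Answer: 6.3002 mm


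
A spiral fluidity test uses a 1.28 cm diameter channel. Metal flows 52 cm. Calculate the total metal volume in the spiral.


Formula: V = pi * (d/2)^2 * L  (cylinder volume)
Radius = 1.28/2 = 0.64 cm
V = pi * 0.64^2 * 52 = 66.9134 cm^3

Answer: 66.9134 cm^3


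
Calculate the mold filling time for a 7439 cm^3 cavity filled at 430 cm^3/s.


Formula: t_fill = V_mold / Q_flow
t = 7439 cm^3 / 430 cm^3/s = 17.3000 s

Answer: 17.3000 s


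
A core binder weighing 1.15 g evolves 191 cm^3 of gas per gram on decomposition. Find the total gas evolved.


Formula: V_gas = W_binder * gas_evolution_rate
V = 1.15 g * 191 cm^3/g = 219.6500 cm^3

Final answer: 219.6500 cm^3


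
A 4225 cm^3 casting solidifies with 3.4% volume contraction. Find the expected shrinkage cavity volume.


Formula: V_shrink = V_casting * shrinkage_pct / 100
V_shrink = 4225 cm^3 * 3.4 / 100 = 143.6500 cm^3

143.6500 cm^3


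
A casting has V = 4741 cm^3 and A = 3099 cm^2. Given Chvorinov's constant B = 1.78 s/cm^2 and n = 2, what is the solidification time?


Formula: t_s = B * (V/A)^n  (Chvorinov's rule, n=2)
Modulus M = V/A = 4741/3099 = 1.529848 cm
M^2 = 1.529848^2 = 2.340435 cm^2
t_s = 1.78 * 2.340435 = 4.1660 s

4.1660 s


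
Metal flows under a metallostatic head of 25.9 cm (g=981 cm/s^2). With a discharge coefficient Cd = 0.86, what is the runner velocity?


Formula: v = Cd * sqrt(2 * g * h)  (Torricelli with discharge coefficient)
2*g*h = 2 * 981 * 25.9 = 50815.8 cm^2/s^2
sqrt(50815.8) = 225.42360 cm/s
v = 0.86 * 225.42360 = 193.8643 cm/s

193.8643 cm/s


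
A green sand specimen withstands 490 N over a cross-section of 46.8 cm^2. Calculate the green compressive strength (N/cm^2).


Formula: Compressive Strength = Force / Area
Strength = 490 N / 46.8 cm^2 = 10.4701 N/cm^2

Final answer: 10.4701 N/cm^2


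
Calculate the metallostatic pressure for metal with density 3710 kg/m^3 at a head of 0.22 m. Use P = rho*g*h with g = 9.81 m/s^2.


Formula: P = rho * g * h
rho * g = 3710 * 9.81 = 36395.1 N/m^3
P = 36395.1 * 0.22 = 8006.9220 Pa

8006.9220 Pa


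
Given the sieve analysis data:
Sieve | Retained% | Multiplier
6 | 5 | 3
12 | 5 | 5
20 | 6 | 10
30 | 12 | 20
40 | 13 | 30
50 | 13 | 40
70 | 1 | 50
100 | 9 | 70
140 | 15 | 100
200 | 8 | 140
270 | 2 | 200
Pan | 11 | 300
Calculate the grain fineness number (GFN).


Formula: GFN = sum(pct * multiplier) / sum(pct)
sum(pct * multiplier) = 8250
sum(pct) = 100
GFN = 8250 / 100 = 82.50

Answer: 82.50


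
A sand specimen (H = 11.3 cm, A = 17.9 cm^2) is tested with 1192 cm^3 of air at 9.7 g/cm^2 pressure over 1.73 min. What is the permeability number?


Formula: Permeability Number P = (V * H) / (p * A * t)
Numerator: V * H = 1192 * 11.3 = 13469.6
Denominator: p * A * t = 9.7 * 17.9 * 1.73 = 300.3799
P = 13469.6 / 300.3799 = 44.8419


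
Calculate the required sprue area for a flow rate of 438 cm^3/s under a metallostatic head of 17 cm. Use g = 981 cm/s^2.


Formula: v = sqrt(2*g*h), A = Q/v
Velocity: v = sqrt(2 * 981 * 17) = sqrt(33354) = 182.6308 cm/s
Sprue area: A = Q / v = 438 / 182.6308 = 2.3983 cm^2


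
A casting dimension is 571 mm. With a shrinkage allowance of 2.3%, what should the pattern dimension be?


Formula: L_pattern = L_casting * (1 + shrinkage_rate/100)
Shrinkage factor = 1 + 2.3/100 = 1.023
L_pattern = 571 mm * 1.023 = 584.1330 mm


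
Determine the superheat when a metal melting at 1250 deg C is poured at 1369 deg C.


Formula: Superheat = T_pour - T_melt
Superheat = 1369 - 1250 = 119 deg C


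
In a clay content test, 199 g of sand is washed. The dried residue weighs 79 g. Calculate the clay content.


Formula: Clay% = (W_total - W_washed) / W_total * 100
Clay mass = 199 - 79 = 120 g
Clay% = 120 / 199 * 100 = 60.3015%

Final answer: 60.3015%


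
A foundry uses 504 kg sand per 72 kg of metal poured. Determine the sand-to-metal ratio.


Formula: Sand-to-Metal Ratio = W_sand / W_metal
Ratio = 504 kg / 72 kg = 7.0000


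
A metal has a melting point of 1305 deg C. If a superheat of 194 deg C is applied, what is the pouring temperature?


Formula: T_pour = T_melt + Superheat
T_pour = 1305 + 194 = 1499 deg C

1499 deg C


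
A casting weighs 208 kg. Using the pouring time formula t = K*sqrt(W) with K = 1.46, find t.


Formula: t = K * sqrt(W)
sqrt(W) = sqrt(208) = 14.42221
t = 1.46 * 14.42221 = 21.0564 s

21.0564 s


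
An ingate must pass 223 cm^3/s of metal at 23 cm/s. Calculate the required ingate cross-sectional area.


Formula: A_ingate = Q / v  (continuity equation)
A = 223 cm^3/s / 23 cm/s = 9.6957 cm^2


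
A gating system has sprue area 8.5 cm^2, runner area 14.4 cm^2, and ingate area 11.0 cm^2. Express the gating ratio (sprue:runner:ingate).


Sprue:Runner:Ingate = 1 : 14.4/8.5 : 11.0/8.5 = 1:1.69:1.29


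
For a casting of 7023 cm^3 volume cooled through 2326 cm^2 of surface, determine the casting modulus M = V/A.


Formula: Casting Modulus M = V / A
M = 7023 cm^3 / 2326 cm^2 = 3.0193 cm


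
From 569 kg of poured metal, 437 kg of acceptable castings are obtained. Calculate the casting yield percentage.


Formula: Casting Yield = (W_good / W_total) * 100
Yield = (437 kg / 569 kg) * 100 = 76.8014%


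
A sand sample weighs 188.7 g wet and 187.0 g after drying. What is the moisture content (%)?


Formula: MC = (W_wet - W_dry) / W_wet * 100
Water mass = 188.7 - 187.0 = 1.7 g
MC = 1.7 / 188.7 * 100 = 0.9009%

Final answer: 0.9009%


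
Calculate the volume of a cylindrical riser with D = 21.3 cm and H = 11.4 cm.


Formula: V = pi * (D/2)^2 * H  (cylinder volume)
Radius = D/2 = 21.3/2 = 10.65 cm
V = pi * 10.65^2 * 11.4 = 4062.1311 cm^3

Answer: 4062.1311 cm^3


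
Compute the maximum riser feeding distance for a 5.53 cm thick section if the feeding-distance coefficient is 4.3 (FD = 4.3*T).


Formula: FD = 4.3 * T  (riser feeding-distance rule)
FD = 4.3 * 5.53 cm = 23.7790 cm

Final answer: 23.7790 cm


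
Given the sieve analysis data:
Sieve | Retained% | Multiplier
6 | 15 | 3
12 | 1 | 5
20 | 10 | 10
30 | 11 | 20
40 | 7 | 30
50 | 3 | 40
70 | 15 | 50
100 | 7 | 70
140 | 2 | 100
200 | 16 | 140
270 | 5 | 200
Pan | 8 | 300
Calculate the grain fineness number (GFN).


Formula: GFN = sum(pct * multiplier) / sum(pct)
sum(pct * multiplier) = 7780
sum(pct) = 100
GFN = 7780 / 100 = 77.80


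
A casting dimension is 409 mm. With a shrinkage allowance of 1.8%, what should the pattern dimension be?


Formula: L_pattern = L_casting * (1 + shrinkage_rate/100)
Shrinkage factor = 1 + 1.8/100 = 1.018
L_pattern = 409 mm * 1.018 = 416.3620 mm

416.3620 mm


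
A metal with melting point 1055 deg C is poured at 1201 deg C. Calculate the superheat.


Formula: Superheat = T_pour - T_melt
Superheat = 1201 - 1055 = 146 deg C


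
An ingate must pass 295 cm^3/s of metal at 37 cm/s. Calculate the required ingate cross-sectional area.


Formula: A_ingate = Q / v  (continuity equation)
A = 295 cm^3/s / 37 cm/s = 7.9730 cm^2

7.9730 cm^2


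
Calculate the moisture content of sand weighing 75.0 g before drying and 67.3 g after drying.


Formula: MC = (W_wet - W_dry) / W_wet * 100
Water mass = 75.0 - 67.3 = 7.7 g
MC = 7.7 / 75.0 * 100 = 10.2667%

Final answer: 10.2667%


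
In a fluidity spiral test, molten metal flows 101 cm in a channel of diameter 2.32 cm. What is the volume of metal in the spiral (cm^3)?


Formula: V = pi * (d/2)^2 * L  (cylinder volume)
Radius = 2.32/2 = 1.16 cm
V = pi * 1.16^2 * 101 = 426.9600 cm^3

426.9600 cm^3


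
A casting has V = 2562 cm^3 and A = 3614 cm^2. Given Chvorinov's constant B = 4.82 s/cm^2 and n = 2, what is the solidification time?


Formula: t_s = B * (V/A)^n  (Chvorinov's rule, n=2)
Modulus M = V/A = 2562/3614 = 0.708910 cm
M^2 = 0.708910^2 = 0.502553 cm^2
t_s = 4.82 * 0.502553 = 2.4223 s

Final answer: 2.4223 s


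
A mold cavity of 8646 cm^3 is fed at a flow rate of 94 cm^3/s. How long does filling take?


Formula: t_fill = V_mold / Q_flow
t = 8646 cm^3 / 94 cm^3/s = 91.9787 s


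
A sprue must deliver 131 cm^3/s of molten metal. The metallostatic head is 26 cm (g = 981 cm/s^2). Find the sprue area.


Formula: v = sqrt(2*g*h), A = Q/v
Velocity: v = sqrt(2 * 981 * 26) = sqrt(51012) = 225.8584 cm/s
Sprue area: A = Q / v = 131 / 225.8584 = 0.5800 cm^2

0.5800 cm^2


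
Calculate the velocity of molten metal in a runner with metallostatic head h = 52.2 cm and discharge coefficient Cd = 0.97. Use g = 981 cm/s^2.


Formula: v = Cd * sqrt(2 * g * h)  (Torricelli with discharge coefficient)
2*g*h = 2 * 981 * 52.2 = 102416.4 cm^2/s^2
sqrt(102416.4) = 320.02562 cm/s
v = 0.97 * 320.02562 = 310.4249 cm/s

310.4249 cm/s


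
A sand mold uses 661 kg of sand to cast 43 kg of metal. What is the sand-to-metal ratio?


Formula: Sand-to-Metal Ratio = W_sand / W_metal
Ratio = 661 kg / 43 kg = 15.3721

Answer: 15.3721


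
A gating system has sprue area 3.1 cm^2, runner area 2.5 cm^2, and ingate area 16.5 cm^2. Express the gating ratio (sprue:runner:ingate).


Sprue:Runner:Ingate = 1 : 2.5/3.1 : 16.5/3.1 = 1:0.81:5.32

Final answer: 1:0.81:5.32


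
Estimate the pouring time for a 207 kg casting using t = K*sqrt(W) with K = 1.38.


Formula: t = K * sqrt(W)
sqrt(W) = sqrt(207) = 14.38749
t = 1.38 * 14.38749 = 19.8547 s

19.8547 s


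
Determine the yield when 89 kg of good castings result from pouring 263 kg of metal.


Formula: Casting Yield = (W_good / W_total) * 100
Yield = (89 kg / 263 kg) * 100 = 33.8403%

33.8403%


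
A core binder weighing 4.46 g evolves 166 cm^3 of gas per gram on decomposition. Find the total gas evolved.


Formula: V_gas = W_binder * gas_evolution_rate
V = 4.46 g * 166 cm^3/g = 740.3600 cm^3

Answer: 740.3600 cm^3


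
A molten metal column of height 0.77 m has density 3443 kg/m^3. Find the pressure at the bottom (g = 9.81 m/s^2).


Formula: P = rho * g * h
rho * g = 3443 * 9.81 = 33775.83 N/m^3
P = 33775.83 * 0.77 = 26007.3891 Pa

Final answer: 26007.3891 Pa


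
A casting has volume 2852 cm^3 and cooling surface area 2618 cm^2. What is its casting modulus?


Formula: Casting Modulus M = V / A
M = 2852 cm^3 / 2618 cm^2 = 1.0894 cm

1.0894 cm


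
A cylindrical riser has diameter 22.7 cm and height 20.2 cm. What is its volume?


Formula: V = pi * (D/2)^2 * H  (cylinder volume)
Radius = D/2 = 22.7/2 = 11.35 cm
V = pi * 11.35^2 * 20.2 = 8175.0980 cm^3

Answer: 8175.0980 cm^3


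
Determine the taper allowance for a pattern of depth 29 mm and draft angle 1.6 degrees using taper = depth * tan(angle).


Formula: taper = depth * tan(draft_angle)
tan(1.6 deg) = 0.0279325
taper = 29 mm * 0.0279325 = 0.8100 mm


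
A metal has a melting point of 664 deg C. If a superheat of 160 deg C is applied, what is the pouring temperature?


Formula: T_pour = T_melt + Superheat
T_pour = 664 + 160 = 824 deg C

Final answer: 824 deg C


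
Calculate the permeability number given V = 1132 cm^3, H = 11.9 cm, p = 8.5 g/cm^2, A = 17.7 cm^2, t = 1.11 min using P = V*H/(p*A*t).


Formula: Permeability Number P = (V * H) / (p * A * t)
Numerator: V * H = 1132 * 11.9 = 13470.8
Denominator: p * A * t = 8.5 * 17.7 * 1.11 = 166.9995
P = 13470.8 / 166.9995 = 80.6637


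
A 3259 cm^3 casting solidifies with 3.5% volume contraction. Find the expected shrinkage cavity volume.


Formula: V_shrink = V_casting * shrinkage_pct / 100
V_shrink = 3259 cm^3 * 3.5 / 100 = 114.0650 cm^3


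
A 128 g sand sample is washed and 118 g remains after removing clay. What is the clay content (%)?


Formula: Clay% = (W_total - W_washed) / W_total * 100
Clay mass = 128 - 118 = 10 g
Clay% = 10 / 128 * 100 = 7.8125%


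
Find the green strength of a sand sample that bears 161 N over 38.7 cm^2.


Formula: Compressive Strength = Force / Area
Strength = 161 N / 38.7 cm^2 = 4.1602 N/cm^2


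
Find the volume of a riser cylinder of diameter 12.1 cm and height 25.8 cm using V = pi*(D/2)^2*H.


Formula: V = pi * (D/2)^2 * H  (cylinder volume)
Radius = D/2 = 12.1/2 = 6.05 cm
V = pi * 6.05^2 * 25.8 = 2966.7457 cm^3

Answer: 2966.7457 cm^3


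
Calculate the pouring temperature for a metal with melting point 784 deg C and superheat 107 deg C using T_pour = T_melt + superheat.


Formula: T_pour = T_melt + Superheat
T_pour = 784 + 107 = 891 deg C


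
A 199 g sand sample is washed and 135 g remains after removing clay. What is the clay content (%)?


Formula: Clay% = (W_total - W_washed) / W_total * 100
Clay mass = 199 - 135 = 64 g
Clay% = 64 / 199 * 100 = 32.1608%


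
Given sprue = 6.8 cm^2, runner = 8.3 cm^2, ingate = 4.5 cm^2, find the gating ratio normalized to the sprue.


Sprue:Runner:Ingate = 1 : 8.3/6.8 : 4.5/6.8 = 1:1.22:0.66

Final answer: 1:1.22:0.66


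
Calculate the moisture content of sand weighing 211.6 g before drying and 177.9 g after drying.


Formula: MC = (W_wet - W_dry) / W_wet * 100
Water mass = 211.6 - 177.9 = 33.7 g
MC = 33.7 / 211.6 * 100 = 15.9263%


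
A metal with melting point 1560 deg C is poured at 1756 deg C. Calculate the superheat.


Formula: Superheat = T_pour - T_melt
Superheat = 1756 - 1560 = 196 deg C

Final answer: 196 deg C


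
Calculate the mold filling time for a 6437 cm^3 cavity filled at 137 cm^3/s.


Formula: t_fill = V_mold / Q_flow
t = 6437 cm^3 / 137 cm^3/s = 46.9854 s

Final answer: 46.9854 s


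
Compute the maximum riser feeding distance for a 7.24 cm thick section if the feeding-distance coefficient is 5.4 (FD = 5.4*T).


Formula: FD = 5.4 * T  (riser feeding-distance rule)
FD = 5.4 * 7.24 cm = 39.0960 cm

39.0960 cm


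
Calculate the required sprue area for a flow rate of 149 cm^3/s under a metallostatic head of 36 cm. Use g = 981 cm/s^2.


Formula: v = sqrt(2*g*h), A = Q/v
Velocity: v = sqrt(2 * 981 * 36) = sqrt(70632) = 265.7668 cm/s
Sprue area: A = Q / v = 149 / 265.7668 = 0.5606 cm^2

Answer: 0.5606 cm^2


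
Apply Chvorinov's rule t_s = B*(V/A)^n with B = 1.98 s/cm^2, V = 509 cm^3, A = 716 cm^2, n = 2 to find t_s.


Formula: t_s = B * (V/A)^n  (Chvorinov's rule, n=2)
Modulus M = V/A = 509/716 = 0.710894 cm
M^2 = 0.710894^2 = 0.505370 cm^2
t_s = 1.98 * 0.505370 = 1.0006 s


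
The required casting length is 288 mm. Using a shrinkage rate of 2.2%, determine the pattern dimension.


Formula: L_pattern = L_casting * (1 + shrinkage_rate/100)
Shrinkage factor = 1 + 2.2/100 = 1.022
L_pattern = 288 mm * 1.022 = 294.3360 mm

Final answer: 294.3360 mm


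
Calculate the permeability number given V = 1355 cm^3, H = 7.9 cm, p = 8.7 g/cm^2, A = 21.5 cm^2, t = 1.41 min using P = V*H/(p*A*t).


Formula: Permeability Number P = (V * H) / (p * A * t)
Numerator: V * H = 1355 * 7.9 = 10704.5
Denominator: p * A * t = 8.7 * 21.5 * 1.41 = 263.7405
P = 10704.5 / 263.7405 = 40.5872

Final answer: 40.5872


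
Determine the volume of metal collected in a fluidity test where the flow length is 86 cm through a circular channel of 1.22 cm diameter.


Formula: V = pi * (d/2)^2 * L  (cylinder volume)
Radius = 1.22/2 = 0.61 cm
V = pi * 0.61^2 * 86 = 100.5328 cm^3

Final answer: 100.5328 cm^3


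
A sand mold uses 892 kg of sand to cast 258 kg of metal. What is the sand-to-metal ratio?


Formula: Sand-to-Metal Ratio = W_sand / W_metal
Ratio = 892 kg / 258 kg = 3.4574

3.4574


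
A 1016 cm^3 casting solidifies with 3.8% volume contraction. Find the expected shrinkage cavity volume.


Formula: V_shrink = V_casting * shrinkage_pct / 100
V_shrink = 1016 cm^3 * 3.8 / 100 = 38.6080 cm^3


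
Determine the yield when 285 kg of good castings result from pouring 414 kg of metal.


Formula: Casting Yield = (W_good / W_total) * 100
Yield = (285 kg / 414 kg) * 100 = 68.8406%

Answer: 68.8406%


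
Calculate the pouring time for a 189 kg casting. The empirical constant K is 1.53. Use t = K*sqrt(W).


Formula: t = K * sqrt(W)
sqrt(W) = sqrt(189) = 13.74773
t = 1.53 * 13.74773 = 21.0340 s


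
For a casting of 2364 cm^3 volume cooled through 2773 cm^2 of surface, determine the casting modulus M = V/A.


Formula: Casting Modulus M = V / A
M = 2364 cm^3 / 2773 cm^2 = 0.8525 cm

Answer: 0.8525 cm


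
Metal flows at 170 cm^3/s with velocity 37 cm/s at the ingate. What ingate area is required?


Formula: A_ingate = Q / v  (continuity equation)
A = 170 cm^3/s / 37 cm/s = 4.5946 cm^2


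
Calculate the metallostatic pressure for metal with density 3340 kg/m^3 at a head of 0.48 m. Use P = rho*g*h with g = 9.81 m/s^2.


Formula: P = rho * g * h
rho * g = 3340 * 9.81 = 32765.4 N/m^3
P = 32765.4 * 0.48 = 15727.3920 Pa

Final answer: 15727.3920 Pa


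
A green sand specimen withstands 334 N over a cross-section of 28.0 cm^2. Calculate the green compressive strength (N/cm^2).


Formula: Compressive Strength = Force / Area
Strength = 334 N / 28.0 cm^2 = 11.9286 N/cm^2


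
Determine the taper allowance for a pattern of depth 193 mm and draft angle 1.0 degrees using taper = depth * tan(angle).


Formula: taper = depth * tan(draft_angle)
tan(1.0 deg) = 0.0174551
taper = 193 mm * 0.0174551 = 3.3688 mm


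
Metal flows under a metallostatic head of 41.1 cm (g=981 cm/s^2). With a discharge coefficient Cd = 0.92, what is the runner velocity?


Formula: v = Cd * sqrt(2 * g * h)  (Torricelli with discharge coefficient)
2*g*h = 2 * 981 * 41.1 = 80638.2 cm^2/s^2
sqrt(80638.2) = 283.96866 cm/s
v = 0.92 * 283.96866 = 261.2512 cm/s

Final answer: 261.2512 cm/s


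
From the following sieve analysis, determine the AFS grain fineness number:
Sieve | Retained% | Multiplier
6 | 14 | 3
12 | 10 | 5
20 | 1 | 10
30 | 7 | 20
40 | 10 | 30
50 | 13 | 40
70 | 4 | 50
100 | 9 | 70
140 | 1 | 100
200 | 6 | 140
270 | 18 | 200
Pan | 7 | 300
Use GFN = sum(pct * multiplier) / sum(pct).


Formula: GFN = sum(pct * multiplier) / sum(pct)
sum(pct * multiplier) = 8532
sum(pct) = 100
GFN = 8532 / 100 = 85.32

85.32


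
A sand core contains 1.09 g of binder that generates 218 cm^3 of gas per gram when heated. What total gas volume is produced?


Formula: V_gas = W_binder * gas_evolution_rate
V = 1.09 g * 218 cm^3/g = 237.6200 cm^3

Answer: 237.6200 cm^3


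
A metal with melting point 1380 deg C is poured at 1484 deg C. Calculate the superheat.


Formula: Superheat = T_pour - T_melt
Superheat = 1484 - 1380 = 104 deg C

104 deg C


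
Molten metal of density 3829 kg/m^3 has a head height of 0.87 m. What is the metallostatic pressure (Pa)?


Formula: P = rho * g * h
rho * g = 3829 * 9.81 = 37562.49 N/m^3
P = 37562.49 * 0.87 = 32679.3663 Pa

32679.3663 Pa


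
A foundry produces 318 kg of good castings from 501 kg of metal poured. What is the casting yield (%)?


Formula: Casting Yield = (W_good / W_total) * 100
Yield = (318 kg / 501 kg) * 100 = 63.4731%


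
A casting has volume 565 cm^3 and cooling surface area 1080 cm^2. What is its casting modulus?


Formula: Casting Modulus M = V / A
M = 565 cm^3 / 1080 cm^2 = 0.5231 cm

0.5231 cm


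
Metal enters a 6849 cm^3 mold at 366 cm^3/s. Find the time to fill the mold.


Formula: t_fill = V_mold / Q_flow
t = 6849 cm^3 / 366 cm^3/s = 18.7131 s

Answer: 18.7131 s


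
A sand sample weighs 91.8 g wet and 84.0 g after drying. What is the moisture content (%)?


Formula: MC = (W_wet - W_dry) / W_wet * 100
Water mass = 91.8 - 84.0 = 7.8 g
MC = 7.8 / 91.8 * 100 = 8.4967%

8.4967%


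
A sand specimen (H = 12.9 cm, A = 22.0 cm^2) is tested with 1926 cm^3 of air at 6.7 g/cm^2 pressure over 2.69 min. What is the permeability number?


Formula: Permeability Number P = (V * H) / (p * A * t)
Numerator: V * H = 1926 * 12.9 = 24845.4
Denominator: p * A * t = 6.7 * 22.0 * 2.69 = 396.506
P = 24845.4 / 396.506 = 62.6608

62.6608


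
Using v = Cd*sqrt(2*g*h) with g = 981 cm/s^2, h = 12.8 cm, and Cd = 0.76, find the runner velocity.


Formula: v = Cd * sqrt(2 * g * h)  (Torricelli with discharge coefficient)
2*g*h = 2 * 981 * 12.8 = 25113.6 cm^2/s^2
sqrt(25113.6) = 158.47271 cm/s
v = 0.76 * 158.47271 = 120.4393 cm/s

Final answer: 120.4393 cm/s


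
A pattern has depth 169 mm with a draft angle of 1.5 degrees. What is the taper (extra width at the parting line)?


Formula: taper = depth * tan(draft_angle)
tan(1.5 deg) = 0.0261859
taper = 169 mm * 0.0261859 = 4.4254 mm


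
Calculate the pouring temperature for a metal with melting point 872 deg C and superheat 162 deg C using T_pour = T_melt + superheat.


Formula: T_pour = T_melt + Superheat
T_pour = 872 + 162 = 1034 deg C

Answer: 1034 deg C


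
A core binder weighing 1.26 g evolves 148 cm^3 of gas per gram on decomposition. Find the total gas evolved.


Formula: V_gas = W_binder * gas_evolution_rate
V = 1.26 g * 148 cm^3/g = 186.4800 cm^3


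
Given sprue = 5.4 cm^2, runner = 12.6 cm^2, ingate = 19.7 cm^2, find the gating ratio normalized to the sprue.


Sprue:Runner:Ingate = 1 : 12.6/5.4 : 19.7/5.4 = 1:2.33:3.65

Answer: 1:2.33:3.65


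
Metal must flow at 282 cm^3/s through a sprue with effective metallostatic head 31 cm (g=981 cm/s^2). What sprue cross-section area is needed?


Formula: v = sqrt(2*g*h), A = Q/v
Velocity: v = sqrt(2 * 981 * 31) = sqrt(60822) = 246.6212 cm/s
Sprue area: A = Q / v = 282 / 246.6212 = 1.1435 cm^2


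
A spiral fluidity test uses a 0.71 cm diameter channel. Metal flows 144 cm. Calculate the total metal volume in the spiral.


Formula: V = pi * (d/2)^2 * L  (cylinder volume)
Radius = 0.71/2 = 0.355 cm
V = pi * 0.355^2 * 144 = 57.0124 cm^3

57.0124 cm^3


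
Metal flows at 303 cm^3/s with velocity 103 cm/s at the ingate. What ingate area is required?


Formula: A_ingate = Q / v  (continuity equation)
A = 303 cm^3/s / 103 cm/s = 2.9417 cm^2

Answer: 2.9417 cm^2


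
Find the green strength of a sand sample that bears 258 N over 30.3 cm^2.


Formula: Compressive Strength = Force / Area
Strength = 258 N / 30.3 cm^2 = 8.5149 N/cm^2

Final answer: 8.5149 N/cm^2


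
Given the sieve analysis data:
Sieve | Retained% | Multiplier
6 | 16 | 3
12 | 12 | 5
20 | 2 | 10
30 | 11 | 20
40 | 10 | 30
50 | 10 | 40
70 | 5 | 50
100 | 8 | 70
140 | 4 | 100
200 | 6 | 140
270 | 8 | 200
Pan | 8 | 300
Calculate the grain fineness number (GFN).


Formula: GFN = sum(pct * multiplier) / sum(pct)
sum(pct * multiplier) = 7098
sum(pct) = 100
GFN = 7098 / 100 = 70.98


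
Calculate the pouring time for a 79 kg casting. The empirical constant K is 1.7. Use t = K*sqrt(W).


Formula: t = K * sqrt(W)
sqrt(W) = sqrt(79) = 8.88819
t = 1.7 * 8.88819 = 15.1099 s


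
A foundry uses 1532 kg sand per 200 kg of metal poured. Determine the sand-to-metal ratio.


Formula: Sand-to-Metal Ratio = W_sand / W_metal
Ratio = 1532 kg / 200 kg = 7.6600

Final answer: 7.6600


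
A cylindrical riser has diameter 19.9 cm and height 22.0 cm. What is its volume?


Formula: V = pi * (D/2)^2 * H  (cylinder volume)
Radius = D/2 = 19.9/2 = 9.95 cm
V = pi * 9.95^2 * 22.0 = 6842.5616 cm^3

6842.5616 cm^3


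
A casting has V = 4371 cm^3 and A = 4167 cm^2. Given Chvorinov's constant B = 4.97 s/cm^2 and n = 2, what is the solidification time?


Formula: t_s = B * (V/A)^n  (Chvorinov's rule, n=2)
Modulus M = V/A = 4371/4167 = 1.048956 cm
M^2 = 1.048956^2 = 1.100309 cm^2
t_s = 4.97 * 1.100309 = 5.4685 s


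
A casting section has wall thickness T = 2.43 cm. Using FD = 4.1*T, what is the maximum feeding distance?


Formula: FD = 4.1 * T  (riser feeding-distance rule)
FD = 4.1 * 2.43 cm = 9.9630 cm

9.9630 cm


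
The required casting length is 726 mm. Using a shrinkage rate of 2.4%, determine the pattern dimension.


Formula: L_pattern = L_casting * (1 + shrinkage_rate/100)
Shrinkage factor = 1 + 2.4/100 = 1.024
L_pattern = 726 mm * 1.024 = 743.4240 mm

Final answer: 743.4240 mm


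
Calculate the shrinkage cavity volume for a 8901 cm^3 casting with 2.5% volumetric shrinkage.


Formula: V_shrink = V_casting * shrinkage_pct / 100
V_shrink = 8901 cm^3 * 2.5 / 100 = 222.5250 cm^3

Final answer: 222.5250 cm^3


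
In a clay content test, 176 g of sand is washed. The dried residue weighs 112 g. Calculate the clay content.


Formula: Clay% = (W_total - W_washed) / W_total * 100
Clay mass = 176 - 112 = 64 g
Clay% = 64 / 176 * 100 = 36.3636%

Answer: 36.3636%


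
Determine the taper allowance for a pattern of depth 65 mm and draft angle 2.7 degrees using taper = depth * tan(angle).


Formula: taper = depth * tan(draft_angle)
tan(2.7 deg) = 0.0471588
taper = 65 mm * 0.0471588 = 3.0653 mm

Answer: 3.0653 mm


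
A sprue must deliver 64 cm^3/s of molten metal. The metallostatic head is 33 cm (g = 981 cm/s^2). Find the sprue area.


Formula: v = sqrt(2*g*h), A = Q/v
Velocity: v = sqrt(2 * 981 * 33) = sqrt(64746) = 254.4524 cm/s
Sprue area: A = Q / v = 64 / 254.4524 = 0.2515 cm^2

Final answer: 0.2515 cm^2


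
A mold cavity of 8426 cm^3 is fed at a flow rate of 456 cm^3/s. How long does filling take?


Formula: t_fill = V_mold / Q_flow
t = 8426 cm^3 / 456 cm^3/s = 18.4781 s


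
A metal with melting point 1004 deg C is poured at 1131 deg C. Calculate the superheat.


Formula: Superheat = T_pour - T_melt
Superheat = 1131 - 1004 = 127 deg C

127 deg C


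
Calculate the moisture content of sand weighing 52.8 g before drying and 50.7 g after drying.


Formula: MC = (W_wet - W_dry) / W_wet * 100
Water mass = 52.8 - 50.7 = 2.1 g
MC = 2.1 / 52.8 * 100 = 3.9773%

Final answer: 3.9773%


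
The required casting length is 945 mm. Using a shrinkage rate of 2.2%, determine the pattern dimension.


Formula: L_pattern = L_casting * (1 + shrinkage_rate/100)
Shrinkage factor = 1 + 2.2/100 = 1.022
L_pattern = 945 mm * 1.022 = 965.7900 mm


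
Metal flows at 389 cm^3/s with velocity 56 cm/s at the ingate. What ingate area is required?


Formula: A_ingate = Q / v  (continuity equation)
A = 389 cm^3/s / 56 cm/s = 6.9464 cm^2

Answer: 6.9464 cm^2


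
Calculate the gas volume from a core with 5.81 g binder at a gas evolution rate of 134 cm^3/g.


Formula: V_gas = W_binder * gas_evolution_rate
V = 5.81 g * 134 cm^3/g = 778.5400 cm^3

778.5400 cm^3


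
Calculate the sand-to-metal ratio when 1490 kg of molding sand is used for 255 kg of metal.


Formula: Sand-to-Metal Ratio = W_sand / W_metal
Ratio = 1490 kg / 255 kg = 5.8431

Final answer: 5.8431


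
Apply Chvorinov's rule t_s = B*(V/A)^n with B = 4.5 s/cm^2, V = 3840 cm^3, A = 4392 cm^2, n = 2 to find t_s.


Formula: t_s = B * (V/A)^n  (Chvorinov's rule, n=2)
Modulus M = V/A = 3840/4392 = 0.874317 cm
M^2 = 0.874317^2 = 0.764430 cm^2
t_s = 4.5 * 0.764430 = 3.4399 s

Answer: 3.4399 s


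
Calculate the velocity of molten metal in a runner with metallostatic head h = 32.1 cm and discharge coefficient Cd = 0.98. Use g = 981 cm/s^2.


Formula: v = Cd * sqrt(2 * g * h)  (Torricelli with discharge coefficient)
2*g*h = 2 * 981 * 32.1 = 62980.2 cm^2/s^2
sqrt(62980.2) = 250.95856 cm/s
v = 0.98 * 250.95856 = 245.9394 cm/s

Final answer: 245.9394 cm/s


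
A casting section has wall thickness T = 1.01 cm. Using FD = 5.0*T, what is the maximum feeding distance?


Formula: FD = 5.0 * T  (riser feeding-distance rule)
FD = 5.0 * 1.01 cm = 5.0500 cm

5.0500 cm


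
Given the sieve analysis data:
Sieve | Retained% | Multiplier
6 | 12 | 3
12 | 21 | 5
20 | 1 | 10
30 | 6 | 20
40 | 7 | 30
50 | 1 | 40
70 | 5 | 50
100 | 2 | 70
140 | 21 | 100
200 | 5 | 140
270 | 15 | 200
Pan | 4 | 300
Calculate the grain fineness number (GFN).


Formula: GFN = sum(pct * multiplier) / sum(pct)
sum(pct * multiplier) = 7911
sum(pct) = 100
GFN = 7911 / 100 = 79.11

Answer: 79.11


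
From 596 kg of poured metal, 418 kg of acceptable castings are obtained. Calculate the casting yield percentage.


Formula: Casting Yield = (W_good / W_total) * 100
Yield = (418 kg / 596 kg) * 100 = 70.1342%


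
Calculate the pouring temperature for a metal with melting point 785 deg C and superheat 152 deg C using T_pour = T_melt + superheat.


Formula: T_pour = T_melt + Superheat
T_pour = 785 + 152 = 937 deg C

937 deg C


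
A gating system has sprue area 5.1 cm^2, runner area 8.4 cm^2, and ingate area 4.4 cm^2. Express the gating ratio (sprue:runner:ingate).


Sprue:Runner:Ingate = 1 : 8.4/5.1 : 4.4/5.1 = 1:1.65:0.86

1:1.65:0.86


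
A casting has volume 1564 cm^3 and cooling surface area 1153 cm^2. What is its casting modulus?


Formula: Casting Modulus M = V / A
M = 1564 cm^3 / 1153 cm^2 = 1.3565 cm

Final answer: 1.3565 cm


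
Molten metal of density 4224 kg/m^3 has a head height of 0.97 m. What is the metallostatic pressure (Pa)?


Formula: P = rho * g * h
rho * g = 4224 * 9.81 = 41437.44 N/m^3
P = 41437.44 * 0.97 = 40194.3168 Pa

Final answer: 40194.3168 Pa


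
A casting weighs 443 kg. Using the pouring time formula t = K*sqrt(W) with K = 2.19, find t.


Formula: t = K * sqrt(W)
sqrt(W) = sqrt(443) = 21.04757
t = 2.19 * 21.04757 = 46.0942 s

Answer: 46.0942 s


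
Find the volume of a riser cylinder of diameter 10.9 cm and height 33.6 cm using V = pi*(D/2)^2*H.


Formula: V = pi * (D/2)^2 * H  (cylinder volume)
Radius = D/2 = 10.9/2 = 5.45 cm
V = pi * 5.45^2 * 33.6 = 3135.3220 cm^3

Answer: 3135.3220 cm^3


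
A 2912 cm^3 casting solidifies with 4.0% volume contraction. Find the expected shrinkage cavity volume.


Formula: V_shrink = V_casting * shrinkage_pct / 100
V_shrink = 2912 cm^3 * 4.0 / 100 = 116.4800 cm^3

Answer: 116.4800 cm^3


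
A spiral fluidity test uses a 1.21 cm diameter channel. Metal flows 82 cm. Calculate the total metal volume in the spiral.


Formula: V = pi * (d/2)^2 * L  (cylinder volume)
Radius = 1.21/2 = 0.605 cm
V = pi * 0.605^2 * 82 = 94.2919 cm^3


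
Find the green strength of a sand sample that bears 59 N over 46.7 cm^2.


Formula: Compressive Strength = Force / Area
Strength = 59 N / 46.7 cm^2 = 1.2634 N/cm^2

1.2634 N/cm^2


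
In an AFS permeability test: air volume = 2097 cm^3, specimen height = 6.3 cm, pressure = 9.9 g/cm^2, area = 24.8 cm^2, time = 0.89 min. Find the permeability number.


Formula: Permeability Number P = (V * H) / (p * A * t)
Numerator: V * H = 2097 * 6.3 = 13211.1
Denominator: p * A * t = 9.9 * 24.8 * 0.89 = 218.5128
P = 13211.1 / 218.5128 = 60.4592

Answer: 60.4592


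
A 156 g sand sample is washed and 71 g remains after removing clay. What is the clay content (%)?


Formula: Clay% = (W_total - W_washed) / W_total * 100
Clay mass = 156 - 71 = 85 g
Clay% = 85 / 156 * 100 = 54.4872%

Answer: 54.4872%


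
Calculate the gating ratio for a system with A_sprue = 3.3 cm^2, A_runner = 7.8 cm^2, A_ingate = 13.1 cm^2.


Sprue:Runner:Ingate = 1 : 7.8/3.3 : 13.1/3.3 = 1:2.36:3.97


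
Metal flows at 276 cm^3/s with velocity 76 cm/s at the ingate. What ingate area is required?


Formula: A_ingate = Q / v  (continuity equation)
A = 276 cm^3/s / 76 cm/s = 3.6316 cm^2

Final answer: 3.6316 cm^2


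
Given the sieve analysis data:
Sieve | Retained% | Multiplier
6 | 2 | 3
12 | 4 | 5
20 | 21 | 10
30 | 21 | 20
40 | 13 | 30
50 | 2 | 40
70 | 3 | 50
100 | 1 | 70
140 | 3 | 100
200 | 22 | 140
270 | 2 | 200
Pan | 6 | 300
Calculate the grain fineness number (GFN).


Formula: GFN = sum(pct * multiplier) / sum(pct)
sum(pct * multiplier) = 6926
sum(pct) = 100
GFN = 6926 / 100 = 69.26

Final answer: 69.26
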